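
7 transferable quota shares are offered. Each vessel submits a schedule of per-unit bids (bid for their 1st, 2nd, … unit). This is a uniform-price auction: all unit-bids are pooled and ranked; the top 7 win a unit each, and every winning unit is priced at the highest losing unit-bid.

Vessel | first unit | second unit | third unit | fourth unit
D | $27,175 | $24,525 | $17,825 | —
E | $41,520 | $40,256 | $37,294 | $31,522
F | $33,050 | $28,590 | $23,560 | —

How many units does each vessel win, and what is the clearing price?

Pooled unit-bids ranked (top 7): 41,520 (E-1), 40,256 (E-2), 37,294 (E-3), 33,050 (F-1), 31,522 (E-4), 28,590 (F-2), 27,175 (D-1)
First bid not allocated: $24,525.
Allocation: D 1, E 4, F 2.

D 1, E 4, F 2; clearing price $24,525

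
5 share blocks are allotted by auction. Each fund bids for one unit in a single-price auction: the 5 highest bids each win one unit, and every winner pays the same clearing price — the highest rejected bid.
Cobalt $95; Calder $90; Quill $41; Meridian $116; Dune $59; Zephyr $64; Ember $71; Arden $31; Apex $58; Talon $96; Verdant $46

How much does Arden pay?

Arden pays $0

Bids ranked high→low: 116 (Meridian), 96 (Talon), 95 (Cobalt), 90 (Calder), 71 (Ember), 64 (Zephyr), 59 (Dune), …
The 5 highest are Meridian, Talon, Cobalt, Calder, Ember.
Highest unsuccessful bid: $64 → clearing price.
Arden does not win → pays $0.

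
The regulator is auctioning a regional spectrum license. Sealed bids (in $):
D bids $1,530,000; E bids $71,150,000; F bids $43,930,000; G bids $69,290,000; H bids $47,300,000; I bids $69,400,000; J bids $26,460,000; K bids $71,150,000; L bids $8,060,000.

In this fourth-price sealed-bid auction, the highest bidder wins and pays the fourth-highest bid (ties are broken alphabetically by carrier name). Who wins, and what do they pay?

Bids ranked: 71,150,000 (E) > 71,150,000 (K) > 69,400,000 (I) > 69,290,000 (G) > 47,300,000 (H) > 43,930,000 (F) > …
E and K tie at $71,150,000; tie-break gives it to E.
E wins; payment is bid #4 in the ranking = $69,290,000.

E pays $69,290,000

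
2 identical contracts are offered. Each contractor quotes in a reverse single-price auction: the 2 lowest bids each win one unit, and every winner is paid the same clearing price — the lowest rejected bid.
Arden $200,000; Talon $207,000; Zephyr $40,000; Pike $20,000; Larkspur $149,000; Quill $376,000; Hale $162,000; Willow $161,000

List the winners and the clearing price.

Pike, Zephyr; each is paid $149,000

Bids ranked low→high: 20,000 (Pike), 40,000 (Zephyr), 149,000 (Larkspur), 161,000 (Willow), …
Lowest 2: Pike, Zephyr.
Clearing price = lowest rejected bid = $149,000.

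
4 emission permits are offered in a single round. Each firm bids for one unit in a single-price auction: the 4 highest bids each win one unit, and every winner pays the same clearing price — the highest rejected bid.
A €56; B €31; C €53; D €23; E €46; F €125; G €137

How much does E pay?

E pays €0

Bids ranked high→low: 137 (G), 125 (F), 56 (A), 53 (C), 46 (E), 31 (B), …
The 4 highest are G, F, A, C.
First losing bid is E's €46, which sets the uniform price.
E does not win → pays €0.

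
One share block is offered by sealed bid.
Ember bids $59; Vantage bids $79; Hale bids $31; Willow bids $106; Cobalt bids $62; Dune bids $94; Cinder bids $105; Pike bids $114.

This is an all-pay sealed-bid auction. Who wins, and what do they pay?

Bids ranked: 114 (Pike) > 106 (Willow) > 105 (Cinder) > 94 (Dune) > 79 (Vantage) > 62 (Cobalt) > …
Pike wins with the top bid; all bids are sunk regardless.

Pike pays $114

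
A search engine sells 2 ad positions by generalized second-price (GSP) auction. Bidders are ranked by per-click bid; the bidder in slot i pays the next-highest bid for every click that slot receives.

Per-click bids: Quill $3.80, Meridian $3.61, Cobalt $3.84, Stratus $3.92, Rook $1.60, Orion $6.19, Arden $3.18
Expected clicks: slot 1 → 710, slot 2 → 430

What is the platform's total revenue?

Total revenue: $4434.40

Per-click bids in order: $6.19 (Orion) > $3.92 (Stratus) > $3.84 (Cobalt) > …
Slot 1: Orion pays $3.92 × 710 = $2783.20
Slot 2: Stratus pays $3.84 × 430 = $1651.20
Total = $4434.40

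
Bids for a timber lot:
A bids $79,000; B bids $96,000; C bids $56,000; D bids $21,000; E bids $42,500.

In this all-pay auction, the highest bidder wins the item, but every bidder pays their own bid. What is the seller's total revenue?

Total revenue: $294,500

Bids ranked: 96,000 (B) > 79,000 (A) > 56,000 (C) > 42,500 (E) > 21,000 (D)
Every bidder forfeits their bid regardless of winning.
Revenue = 79,000 + 96,000 + 56,000 + 21,000 + 42,500 = $294,500.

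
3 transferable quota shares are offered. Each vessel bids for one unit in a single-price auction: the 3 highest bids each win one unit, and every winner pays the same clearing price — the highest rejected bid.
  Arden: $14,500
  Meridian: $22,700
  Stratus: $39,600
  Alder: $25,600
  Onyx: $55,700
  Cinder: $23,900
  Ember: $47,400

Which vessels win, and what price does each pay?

Ordering the bids: 55,700 (Onyx), 47,400 (Ember), 39,600 (Stratus), 25,600 (Alder), 23,900 (Cinder), …
The 3 highest are Onyx, Ember, Stratus.
First losing bid is Alder's $25,600, which sets the uniform price.

Onyx, Ember, Stratus; each pays $25,600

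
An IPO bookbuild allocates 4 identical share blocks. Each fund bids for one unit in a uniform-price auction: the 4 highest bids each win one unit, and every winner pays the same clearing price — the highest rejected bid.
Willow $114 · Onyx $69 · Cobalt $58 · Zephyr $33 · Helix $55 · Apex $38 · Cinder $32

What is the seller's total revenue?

Total revenue: $152

Ordering the bids: 114 (Willow), 69 (Onyx), 58 (Cobalt), 55 (Helix), 38 (Apex), 33 (Zephyr), …
Winners (4 units): Willow, Onyx, Cobalt, Helix.
Highest unsuccessful bid: $38 → clearing price.
Total revenue = 4 × $38 = $152.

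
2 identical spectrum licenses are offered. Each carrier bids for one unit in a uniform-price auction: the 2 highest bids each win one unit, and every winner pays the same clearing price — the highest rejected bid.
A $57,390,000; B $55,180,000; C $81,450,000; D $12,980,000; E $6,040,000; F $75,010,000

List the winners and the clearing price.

C, F; each pays $57,390,000

Ordering the bids: 81,450,000 (C), 75,010,000 (F), 57,390,000 (A), 55,180,000 (B), …
Top 2: C, F.
First losing bid is A's $57,390,000, which sets the uniform price.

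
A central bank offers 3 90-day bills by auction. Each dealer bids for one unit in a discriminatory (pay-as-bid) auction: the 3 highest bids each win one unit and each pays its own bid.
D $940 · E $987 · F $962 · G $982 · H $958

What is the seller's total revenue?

Sorting: 987 (E), 982 (G), 962 (F), 958 (H), 940 (D)
Winners (3 units): E, G, F.
Total revenue = 987 + 982 + 962 = $2,931.

Total revenue: $2,931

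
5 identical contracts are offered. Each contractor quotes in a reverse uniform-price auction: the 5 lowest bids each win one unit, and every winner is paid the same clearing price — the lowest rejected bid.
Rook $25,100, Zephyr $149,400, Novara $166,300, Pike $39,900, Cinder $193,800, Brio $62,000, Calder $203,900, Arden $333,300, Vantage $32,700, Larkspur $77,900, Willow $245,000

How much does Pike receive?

Sorting: 25,100 (Rook), 32,700 (Vantage), 39,900 (Pike), 62,000 (Brio), 77,900 (Larkspur), 149,400 (Zephyr), 166,300 (Novara), …
Winners (5 units): Rook, Vantage, Pike, Brio, Larkspur.
First losing bid is Zephyr's $149,400, which sets the uniform price.
Pike wins → is paid $149,400.

Pike is paid $149,400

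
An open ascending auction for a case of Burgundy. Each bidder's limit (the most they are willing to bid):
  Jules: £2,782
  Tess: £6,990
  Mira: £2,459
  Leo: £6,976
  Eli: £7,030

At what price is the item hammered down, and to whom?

Limits in order: 7,030 (Eli) > 6,990 (Tess) > 6,976 (Leo) > 2,782 (Jules) > 2,459 (Mira)
Bidding ends when Tess exits at £6,990; Eli takes it.

Eli wins at £6,990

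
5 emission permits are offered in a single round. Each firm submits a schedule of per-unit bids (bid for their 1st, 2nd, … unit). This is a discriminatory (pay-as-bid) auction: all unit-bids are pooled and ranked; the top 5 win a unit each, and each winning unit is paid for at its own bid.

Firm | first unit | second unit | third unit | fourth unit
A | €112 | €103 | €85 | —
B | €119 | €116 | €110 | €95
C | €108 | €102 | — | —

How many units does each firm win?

All unit-bids, highest first — top 5: 119 (B-1), 116 (B-2), 112 (A-1), 110 (B-3), 108 (C-1)
Next rejected bid: €103 (not a price — pay-as-bid).
Allocation: A 1, B 3, C 1.

A 1, B 3, C 1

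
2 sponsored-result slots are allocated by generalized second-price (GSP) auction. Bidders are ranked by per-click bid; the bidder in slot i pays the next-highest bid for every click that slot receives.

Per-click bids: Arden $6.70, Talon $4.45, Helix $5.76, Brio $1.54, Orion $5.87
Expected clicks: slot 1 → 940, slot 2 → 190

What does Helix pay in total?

Helix pays $0.00

Sorting advertisers: $6.70 (Arden) > $5.87 (Orion) > $5.76 (Helix) > …
Helix ranks below slot 2 → no slot, pays nothing.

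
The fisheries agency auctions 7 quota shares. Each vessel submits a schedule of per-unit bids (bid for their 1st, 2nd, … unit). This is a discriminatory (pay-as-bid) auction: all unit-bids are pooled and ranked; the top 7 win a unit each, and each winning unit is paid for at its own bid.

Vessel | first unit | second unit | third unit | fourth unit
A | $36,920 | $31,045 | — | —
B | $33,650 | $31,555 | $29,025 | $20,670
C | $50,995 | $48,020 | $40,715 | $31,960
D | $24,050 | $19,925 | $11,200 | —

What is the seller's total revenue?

Total revenue: $273,815

All unit-bids, highest first — top 7: 50,995 (C-1), 48,020 (C-2), 40,715 (C-3), 36,920 (A-1), 33,650 (B-1), 31,960 (C-4), 31,555 (B-2)
Next rejected bid: $31,045 (not a price — pay-as-bid).
Each winning unit pays its own bid.
Revenue = 50,995 + 48,020 + 40,715 + 36,920 + 33,650 + 31,960 + 31,555 = $273,815.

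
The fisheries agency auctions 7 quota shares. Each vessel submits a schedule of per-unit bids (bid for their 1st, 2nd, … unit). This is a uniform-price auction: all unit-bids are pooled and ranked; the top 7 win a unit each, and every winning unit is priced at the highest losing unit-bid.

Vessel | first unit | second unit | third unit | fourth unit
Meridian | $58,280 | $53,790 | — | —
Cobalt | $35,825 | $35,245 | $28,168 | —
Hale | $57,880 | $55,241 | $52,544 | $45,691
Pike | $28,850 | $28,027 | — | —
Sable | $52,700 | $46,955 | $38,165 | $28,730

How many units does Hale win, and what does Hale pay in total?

Hale: 3 units, pays $137,073

All unit-bids, highest first — top 7: 58,280 (Meridian-1), 57,880 (Hale-1), 55,241 (Hale-2), 53,790 (Meridian-2), 52,700 (Sable-1), 52,544 (Hale-3), 46,955 (Sable-2)
Highest rejected unit-bid = $45,691.
Hale wins 3 unit(s) at $45,691 each.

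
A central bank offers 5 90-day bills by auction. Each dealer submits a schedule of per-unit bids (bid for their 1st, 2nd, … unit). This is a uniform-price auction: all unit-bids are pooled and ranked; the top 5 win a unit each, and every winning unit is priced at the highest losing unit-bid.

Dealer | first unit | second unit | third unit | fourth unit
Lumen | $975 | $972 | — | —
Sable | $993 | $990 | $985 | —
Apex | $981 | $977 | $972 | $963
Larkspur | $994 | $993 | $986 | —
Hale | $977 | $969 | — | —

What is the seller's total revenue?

Pooled unit-bids ranked (top 5): 994 (Larkspur-1), 993 (Sable-1), 993 (Larkspur-2), 990 (Sable-2), 986 (Larkspur-3)
Highest rejected unit-bid = $985.
Allocation: Larkspur 3, Sable 2. Every unit priced at $985.
Revenue = 5 × 985 = $4,925.

Total revenue: $4,925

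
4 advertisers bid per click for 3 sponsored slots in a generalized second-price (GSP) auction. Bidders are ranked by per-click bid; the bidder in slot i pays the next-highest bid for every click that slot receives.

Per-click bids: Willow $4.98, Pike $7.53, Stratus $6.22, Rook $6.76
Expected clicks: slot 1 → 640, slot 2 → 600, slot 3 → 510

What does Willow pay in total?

Ranked by bid: $7.53 (Pike) > $6.76 (Rook) > $6.22 (Stratus) > $4.98 (Willow)
Willow ranks below slot 3 → no slot, pays nothing.

Willow pays $0.00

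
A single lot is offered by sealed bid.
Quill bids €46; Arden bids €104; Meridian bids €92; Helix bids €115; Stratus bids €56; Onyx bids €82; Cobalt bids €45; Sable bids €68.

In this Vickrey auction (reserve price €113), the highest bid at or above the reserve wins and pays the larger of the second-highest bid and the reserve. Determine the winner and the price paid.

Bids ranked: 115 (Helix) > 104 (Arden) > 92 (Meridian) > 82 (Onyx) > 68 (Sable) > 56 (Stratus) > …
Helix has the top bid at or above the reserve (€115).
max(second-highest €104, reserve €113) = €113.

Helix pays €113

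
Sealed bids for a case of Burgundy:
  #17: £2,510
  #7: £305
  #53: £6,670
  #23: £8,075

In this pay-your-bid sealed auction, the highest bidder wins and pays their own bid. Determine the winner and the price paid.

Rule: the highest bidder wins and pays their own bid.
Bids ranked: 8,075 (#23) > 6,670 (#53) > 2,510 (#17) > 305 (#7)
#23 has the highest bid and pays exactly that: £8,075.

#23 pays £8,075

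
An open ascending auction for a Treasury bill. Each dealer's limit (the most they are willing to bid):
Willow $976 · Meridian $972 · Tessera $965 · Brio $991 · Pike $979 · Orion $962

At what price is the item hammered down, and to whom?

Limits in order: 991 (Brio) > 979 (Pike) > 976 (Willow) > 972 (Meridian) > 965 (Tessera) > 962 (Orion)
Pike is the last rival to drop out, at $979; Brio remains and wins at that price.

Brio wins at $979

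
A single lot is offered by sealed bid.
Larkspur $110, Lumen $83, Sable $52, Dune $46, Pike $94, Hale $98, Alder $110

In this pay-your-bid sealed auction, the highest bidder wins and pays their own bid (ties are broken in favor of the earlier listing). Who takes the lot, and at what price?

Larkspur pays $110

Pay-your-bid sealed auction: the highest bidder wins and pays their own bid.
Bids ranked: 110 (Larkspur) > 110 (Alder) > 98 (Hale) > 94 (Pike) > 83 (Lumen) > 52 (Sable) > …
Larkspur and Alder tie at $110; tie-break gives it to Larkspur.
First-price: Larkspur pays what they bid, $110.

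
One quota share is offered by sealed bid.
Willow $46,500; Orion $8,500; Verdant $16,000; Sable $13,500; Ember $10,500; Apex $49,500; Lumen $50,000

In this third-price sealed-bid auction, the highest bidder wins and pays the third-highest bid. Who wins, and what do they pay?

Sorting bids: 50,000 (Lumen) > 49,500 (Apex) > 46,500 (Willow) > 16,000 (Verdant) > 13,500 (Sable) > 10,500 (Ember) > …
Lumen is highest; pays the third-highest bid, $46,500.

Lumen pays $46,500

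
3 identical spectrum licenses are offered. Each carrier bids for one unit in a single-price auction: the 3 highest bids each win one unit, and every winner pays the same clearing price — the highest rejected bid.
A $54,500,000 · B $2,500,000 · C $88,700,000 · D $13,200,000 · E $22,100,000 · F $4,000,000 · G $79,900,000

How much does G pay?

G pays $22,100,000

Sorting: 88,700,000 (C), 79,900,000 (G), 54,500,000 (A), 22,100,000 (E), 13,200,000 (D), …
Top 3: C, G, A.
Highest unsuccessful bid: $22,100,000 → clearing price.
G wins → pays $22,100,000.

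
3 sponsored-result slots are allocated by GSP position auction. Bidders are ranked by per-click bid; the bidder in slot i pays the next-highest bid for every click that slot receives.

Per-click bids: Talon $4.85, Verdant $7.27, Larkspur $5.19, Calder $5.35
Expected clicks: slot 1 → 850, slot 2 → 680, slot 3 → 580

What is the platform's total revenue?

Ranked by bid: $7.27 (Verdant) > $5.35 (Calder) > $5.19 (Larkspur) > $4.85 (Talon)
Slot 1: Verdant pays $5.35 × 850 = $4547.50
Slot 2: Calder pays $5.19 × 680 = $3529.20
Slot 3: Larkspur pays $4.85 × 580 = $2813.00
Total = $10889.70

Total revenue: $10889.70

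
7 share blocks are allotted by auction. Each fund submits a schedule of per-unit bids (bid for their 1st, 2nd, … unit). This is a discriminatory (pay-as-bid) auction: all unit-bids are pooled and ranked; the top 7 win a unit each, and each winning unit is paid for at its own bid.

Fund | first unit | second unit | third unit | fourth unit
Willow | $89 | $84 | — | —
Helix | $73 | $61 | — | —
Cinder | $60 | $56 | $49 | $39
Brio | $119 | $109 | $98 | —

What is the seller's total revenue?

Total revenue: $633

Pooled unit-bids ranked (top 7): 119 (Brio-1), 109 (Brio-2), 98 (Brio-3), 89 (Willow-1), 84 (Willow-2), 73 (Helix-1), 61 (Helix-2)
Next rejected bid: $60 (not a price — pay-as-bid).
Each winning unit pays its own bid.
Revenue = 119 + 109 + 98 + 89 + 84 + 73 + 61 = $633.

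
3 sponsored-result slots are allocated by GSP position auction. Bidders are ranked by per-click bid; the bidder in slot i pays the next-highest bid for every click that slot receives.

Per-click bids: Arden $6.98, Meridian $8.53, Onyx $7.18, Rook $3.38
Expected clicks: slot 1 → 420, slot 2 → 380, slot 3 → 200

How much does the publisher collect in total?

Ranked by bid: $8.53 (Meridian) > $7.18 (Onyx) > $6.98 (Arden) > $3.38 (Rook)
Slot 1: Meridian pays $7.18 × 420 = $3015.60
Slot 2: Onyx pays $6.98 × 380 = $2652.40
Slot 3: Arden pays $3.38 × 200 = $676.00
Total = $6344.00

Total revenue: $6344.00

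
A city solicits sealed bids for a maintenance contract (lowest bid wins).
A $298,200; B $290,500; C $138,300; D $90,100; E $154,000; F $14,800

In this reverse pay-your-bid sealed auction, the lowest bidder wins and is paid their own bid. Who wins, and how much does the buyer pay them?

Bids in order: 14,800 (F) < 90,100 (D) < 138,300 (C) < 154,000 (E) < 290,500 (B) < 298,200 (A)
F has the lowest bid and is paid exactly that: $14,800.

F is paid $14,800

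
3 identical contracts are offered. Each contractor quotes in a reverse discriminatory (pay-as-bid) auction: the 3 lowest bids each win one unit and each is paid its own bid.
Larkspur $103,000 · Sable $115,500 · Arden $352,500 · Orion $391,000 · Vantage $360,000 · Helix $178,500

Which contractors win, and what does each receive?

Larkspur $103,000, Sable $115,500, Helix $178,500

Bids ranked low→high: 103,000 (Larkspur), 115,500 (Sable), 178,500 (Helix), 352,500 (Arden), 360,000 (Vantage), …
Lowest 3: Larkspur, Sable, Helix.
Each winner is paid its own bid: Larkspur $103,000, Sable $115,500, Helix $178,500.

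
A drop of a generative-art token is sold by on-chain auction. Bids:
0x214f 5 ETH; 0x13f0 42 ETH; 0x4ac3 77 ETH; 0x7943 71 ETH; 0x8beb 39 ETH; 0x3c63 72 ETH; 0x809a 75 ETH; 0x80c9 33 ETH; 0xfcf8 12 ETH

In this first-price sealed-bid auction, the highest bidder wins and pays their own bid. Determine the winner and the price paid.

0x4ac3 pays 77 ETH

Bids in order: 77 (0x4ac3) > 75 (0x809a) > 72 (0x3c63) > 71 (0x7943) > 42 (0x13f0) > 39 (0x8beb) > …
First-price: 0x4ac3 pays what they bid, 77 ETH.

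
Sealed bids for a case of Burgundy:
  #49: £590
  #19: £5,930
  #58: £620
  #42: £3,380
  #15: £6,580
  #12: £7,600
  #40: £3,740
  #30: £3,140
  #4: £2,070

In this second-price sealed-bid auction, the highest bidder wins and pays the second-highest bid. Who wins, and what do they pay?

#12 pays £6,580

Rule: the highest bidder wins and pays the second-highest bid.
Bids ranked: 7,600 (#12) > 6,580 (#15) > 5,930 (#19) > 3,740 (#40) > 3,380 (#42) > 3,140 (#30) > …
#12 is highest; pays the second-highest bid, £6,580.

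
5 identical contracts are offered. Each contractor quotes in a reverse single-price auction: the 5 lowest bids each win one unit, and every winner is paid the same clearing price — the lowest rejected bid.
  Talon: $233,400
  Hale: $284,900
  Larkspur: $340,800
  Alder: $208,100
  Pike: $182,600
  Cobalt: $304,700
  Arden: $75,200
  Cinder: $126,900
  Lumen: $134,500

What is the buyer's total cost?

Total cost: $1,167,000

Ordering the bids: 75,200 (Arden), 126,900 (Cinder), 134,500 (Lumen), 182,600 (Pike), 208,100 (Alder), 233,400 (Talon), 284,900 (Hale), …
Lowest 5: Arden, Cinder, Lumen, Pike, Alder.
Clearing price = lowest rejected bid = $233,400.
Total cost = 5 × $233,400 = $1,167,000.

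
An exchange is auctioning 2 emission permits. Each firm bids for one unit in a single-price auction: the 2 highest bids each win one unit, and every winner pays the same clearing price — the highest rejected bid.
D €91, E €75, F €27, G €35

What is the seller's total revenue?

Ordering the bids: 91 (D), 75 (E), 35 (G), 27 (F)
The 2 highest are D, E.
Clearing price = highest rejected bid = €35.
Total revenue = 2 × €35 = €70.

Total revenue: €70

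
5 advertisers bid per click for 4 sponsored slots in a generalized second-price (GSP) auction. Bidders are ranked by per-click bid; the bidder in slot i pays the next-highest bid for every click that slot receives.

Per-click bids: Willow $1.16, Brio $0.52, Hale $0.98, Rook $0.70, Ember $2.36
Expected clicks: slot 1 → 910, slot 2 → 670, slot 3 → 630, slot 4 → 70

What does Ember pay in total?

Ranked by bid: $2.36 (Ember) > $1.16 (Willow) > $0.98 (Hale) > $0.70 (Rook) > $0.52 (Brio)
Ember holds slot 1 → pays next bid $1.16 × 910 clicks = $1055.60.

Ember pays $1055.60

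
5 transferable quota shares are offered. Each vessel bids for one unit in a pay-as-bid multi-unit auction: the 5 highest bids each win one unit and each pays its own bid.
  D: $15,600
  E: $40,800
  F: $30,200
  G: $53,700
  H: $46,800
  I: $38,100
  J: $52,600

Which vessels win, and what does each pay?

G $53,700, J $52,600, H $46,800, E $40,800, I $38,100

Sorting: 53,700 (G), 52,600 (J), 46,800 (H), 40,800 (E), 38,100 (I), 30,200 (F), 15,600 (D)
Winners (5 units): G, J, H, E, I.
Each winner pays its own bid: G $53,700, J $52,600, H $46,800, E $40,800, I $38,100.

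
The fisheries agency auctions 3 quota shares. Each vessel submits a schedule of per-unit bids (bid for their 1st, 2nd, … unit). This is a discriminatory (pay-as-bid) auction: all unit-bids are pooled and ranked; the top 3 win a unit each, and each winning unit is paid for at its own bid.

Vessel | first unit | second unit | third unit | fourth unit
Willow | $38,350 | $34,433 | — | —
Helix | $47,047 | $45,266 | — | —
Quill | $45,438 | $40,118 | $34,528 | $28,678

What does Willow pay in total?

Pooled unit-bids ranked (top 3): 47,047 (Helix-1), 45,438 (Quill-1), 45,266 (Helix-2)
Next rejected bid: $40,118 (not a price — pay-as-bid).
Willow wins no units.

Willow pays $0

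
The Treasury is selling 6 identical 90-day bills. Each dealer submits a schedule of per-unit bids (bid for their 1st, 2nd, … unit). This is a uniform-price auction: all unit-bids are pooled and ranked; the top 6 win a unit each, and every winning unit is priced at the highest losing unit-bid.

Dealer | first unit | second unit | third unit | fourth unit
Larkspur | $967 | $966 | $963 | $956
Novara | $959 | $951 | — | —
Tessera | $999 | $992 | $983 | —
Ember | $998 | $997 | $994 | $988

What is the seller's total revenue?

Pooled unit-bids ranked (top 6): 999 (Tessera-1), 998 (Ember-1), 997 (Ember-2), 994 (Ember-3), 992 (Tessera-2), 988 (Ember-4)
Highest rejected unit-bid = $983.
Allocation: Ember 4, Tessera 2. Every unit priced at $983.
Revenue = 6 × 983 = $5,898.

Total revenue: $5,898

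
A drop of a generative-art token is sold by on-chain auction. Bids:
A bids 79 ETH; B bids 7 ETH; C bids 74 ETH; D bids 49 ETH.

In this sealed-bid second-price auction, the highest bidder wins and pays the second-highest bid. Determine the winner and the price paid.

Rule: the highest bidder wins and pays the second-highest bid.
Sorting bids: 79 (A) > 74 (C) > 49 (D) > 7 (B)
A is highest; pays the second-highest bid, 74 ETH.

A pays 74 ETH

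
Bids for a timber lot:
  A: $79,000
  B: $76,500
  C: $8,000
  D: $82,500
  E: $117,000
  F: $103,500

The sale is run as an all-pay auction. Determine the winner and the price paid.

Bids ranked: 117,000 (E) > 103,500 (F) > 82,500 (D) > 79,000 (A) > 76,500 (B) > 8,000 (C)
E is highest and takes the item; every bidder forfeits their bid.

E pays $117,000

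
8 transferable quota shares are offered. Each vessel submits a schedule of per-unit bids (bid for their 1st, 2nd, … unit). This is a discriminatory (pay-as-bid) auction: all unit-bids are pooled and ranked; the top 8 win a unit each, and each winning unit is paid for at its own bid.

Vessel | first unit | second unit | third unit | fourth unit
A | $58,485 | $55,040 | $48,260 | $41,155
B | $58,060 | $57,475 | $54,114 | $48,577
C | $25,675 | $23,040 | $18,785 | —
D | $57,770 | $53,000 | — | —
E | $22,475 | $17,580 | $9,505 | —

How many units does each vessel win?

A 2, B 4, D 2

Merging the schedules and taking the best 8: 58,485 (A-1), 58,060 (B-1), 57,770 (D-1), 57,475 (B-2), 55,040 (A-2), 54,114 (B-3), 53,000 (D-2), 48,577 (B-4)
Next rejected bid: $48,260 (not a price — pay-as-bid).
Allocation: A 2, B 4, D 2.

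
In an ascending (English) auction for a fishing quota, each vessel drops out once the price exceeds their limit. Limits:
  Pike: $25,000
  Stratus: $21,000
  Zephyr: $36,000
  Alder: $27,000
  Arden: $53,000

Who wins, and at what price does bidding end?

Sorting limits: 53,000 (Arden) > 36,000 (Zephyr) > 27,000 (Alder) > 25,000 (Pike) > 21,000 (Stratus)
Bidding ends when Zephyr exits at $36,000; Arden takes it.

Arden wins at $36,000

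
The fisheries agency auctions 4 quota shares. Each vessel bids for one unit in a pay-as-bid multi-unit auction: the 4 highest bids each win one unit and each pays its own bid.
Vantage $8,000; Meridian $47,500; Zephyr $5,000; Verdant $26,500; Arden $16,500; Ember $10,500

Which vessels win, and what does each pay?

Bids ranked high→low: 47,500 (Meridian), 26,500 (Verdant), 16,500 (Arden), 10,500 (Ember), 8,000 (Vantage), 5,000 (Zephyr)
Winners (4 units): Meridian, Verdant, Arden, Ember.
Each winner pays its own bid: Meridian $47,500, Verdant $26,500, Arden $16,500, Ember $10,500.

Meridian $47,500, Verdant $26,500, Arden $16,500, Ember $10,500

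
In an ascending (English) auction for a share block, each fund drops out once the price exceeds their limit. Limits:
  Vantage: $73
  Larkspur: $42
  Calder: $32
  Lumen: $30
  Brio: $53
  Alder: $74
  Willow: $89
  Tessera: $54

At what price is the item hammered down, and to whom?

Willow wins at $74

Ascending (English) auction: the price rises until one bidder remains; the winner pays the price at which the last rival dropped out.
Limits ranked: 89 (Willow) > 74 (Alder) > 73 (Vantage) > 54 (Tessera) > 53 (Brio) > 42 (Larkspur) > …
Bidding ends when Alder exits at $74; Willow takes it.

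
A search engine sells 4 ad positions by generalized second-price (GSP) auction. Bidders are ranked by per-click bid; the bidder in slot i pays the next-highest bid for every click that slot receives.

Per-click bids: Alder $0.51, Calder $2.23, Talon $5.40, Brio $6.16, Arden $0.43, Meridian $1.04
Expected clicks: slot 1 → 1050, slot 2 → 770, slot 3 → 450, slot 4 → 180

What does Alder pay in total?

Sorting advertisers: $6.16 (Brio) > $5.40 (Talon) > $2.23 (Calder) > $1.04 (Meridian) > $0.51 (Alder) > …
Alder ranks below slot 4 → no slot, pays nothing.

Alder pays $0.00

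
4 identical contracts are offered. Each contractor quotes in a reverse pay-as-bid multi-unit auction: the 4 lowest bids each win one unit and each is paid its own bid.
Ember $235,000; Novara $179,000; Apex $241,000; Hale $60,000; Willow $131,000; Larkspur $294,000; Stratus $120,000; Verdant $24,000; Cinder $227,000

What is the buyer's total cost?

Bids ranked low→high: 24,000 (Verdant), 60,000 (Hale), 120,000 (Stratus), 131,000 (Willow), 179,000 (Novara), 227,000 (Cinder), …
Lowest 4: Verdant, Hale, Stratus, Willow.
Total cost = 24,000 + 60,000 + 120,000 + 131,000 = $335,000.

Total cost: $335,000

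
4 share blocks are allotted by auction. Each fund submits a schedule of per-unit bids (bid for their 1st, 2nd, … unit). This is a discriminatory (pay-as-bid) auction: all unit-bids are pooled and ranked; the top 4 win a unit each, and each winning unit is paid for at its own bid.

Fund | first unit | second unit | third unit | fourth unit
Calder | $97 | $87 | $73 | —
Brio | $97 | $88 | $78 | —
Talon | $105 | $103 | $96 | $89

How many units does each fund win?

Brio 1, Calder 1, Talon 2

Pooled unit-bids ranked (top 4): 105 (Talon-1), 103 (Talon-2), 97 (Calder-1), 97 (Brio-1)
Next rejected bid: $96 (not a price — pay-as-bid).
Allocation: Brio 1, Calder 1, Talon 2.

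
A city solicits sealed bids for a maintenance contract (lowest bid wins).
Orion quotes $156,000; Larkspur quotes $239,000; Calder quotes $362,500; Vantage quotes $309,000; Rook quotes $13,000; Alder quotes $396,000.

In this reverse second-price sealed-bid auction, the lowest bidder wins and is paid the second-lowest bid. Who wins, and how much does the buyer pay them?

Rook is paid $156,000

Rule: the lowest bidder wins and is paid the second-lowest bid.
Bids in order: 13,000 (Rook) < 156,000 (Orion) < 239,000 (Larkspur) < 309,000 (Vantage) < 362,500 (Calder) < 396,000 (Alder)
Rook is lowest; is paid the second-lowest bid, $156,000.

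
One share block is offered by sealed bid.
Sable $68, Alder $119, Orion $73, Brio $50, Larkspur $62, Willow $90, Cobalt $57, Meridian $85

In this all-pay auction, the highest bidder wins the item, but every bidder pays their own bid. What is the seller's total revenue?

Total revenue: $604

Sorting bids: 119 (Alder) > 90 (Willow) > 85 (Meridian) > 73 (Orion) > 68 (Sable) > 62 (Larkspur) > …
Every bidder forfeits their bid regardless of winning.
Revenue = 68 + 119 + 73 + 50 + 62 + 90 + 57 + 85 = $604.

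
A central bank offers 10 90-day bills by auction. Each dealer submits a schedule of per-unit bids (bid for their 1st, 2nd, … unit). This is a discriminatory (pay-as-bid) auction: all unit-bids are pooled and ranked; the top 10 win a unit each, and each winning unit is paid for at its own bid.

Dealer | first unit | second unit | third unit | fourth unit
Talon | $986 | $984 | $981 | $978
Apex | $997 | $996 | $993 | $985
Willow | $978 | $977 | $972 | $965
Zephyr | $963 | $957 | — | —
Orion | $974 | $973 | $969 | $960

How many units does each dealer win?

Apex 4, Talon 4, Willow 2

Merging the schedules and taking the best 10: 997 (Apex-1), 996 (Apex-2), 993 (Apex-3), 986 (Talon-1), 985 (Apex-4), 984 (Talon-2), 981 (Talon-3), 978 (Talon-4), 978 (Willow-1), 977 (Willow-2)
Next rejected bid: $974 (not a price — pay-as-bid).
Allocation: Apex 4, Talon 4, Willow 2.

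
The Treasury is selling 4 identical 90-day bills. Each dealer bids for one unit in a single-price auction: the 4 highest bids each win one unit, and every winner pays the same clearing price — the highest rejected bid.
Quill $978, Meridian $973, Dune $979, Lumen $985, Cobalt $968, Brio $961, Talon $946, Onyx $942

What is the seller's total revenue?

Ordering the bids: 985 (Lumen), 979 (Dune), 978 (Quill), 973 (Meridian), 968 (Cobalt), 961 (Brio), …
The 4 highest are Lumen, Dune, Quill, Meridian.
First losing bid is Cobalt's $968, which sets the uniform price.
Total revenue = 4 × $968 = $3,872.

Total revenue: $3,872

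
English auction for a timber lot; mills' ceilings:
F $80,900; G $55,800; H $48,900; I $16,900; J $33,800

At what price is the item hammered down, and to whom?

Sorting limits: 80,900 (F) > 55,800 (G) > 48,900 (H) > 33,800 (J) > 16,900 (I)
G is the last rival to drop out, at $55,800; F remains and wins at that price.

F wins at $55,800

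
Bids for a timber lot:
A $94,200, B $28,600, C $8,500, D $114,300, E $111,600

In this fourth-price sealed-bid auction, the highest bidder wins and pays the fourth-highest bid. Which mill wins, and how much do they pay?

Fourth-price sealed-bid auction: the highest bidder wins and pays the fourth-highest bid.
Bids ranked: 114,300 (D) > 111,600 (E) > 94,200 (A) > 28,600 (B) > 8,500 (C)
D wins; payment is bid #4 in the ranking = $28,600.

D pays $28,600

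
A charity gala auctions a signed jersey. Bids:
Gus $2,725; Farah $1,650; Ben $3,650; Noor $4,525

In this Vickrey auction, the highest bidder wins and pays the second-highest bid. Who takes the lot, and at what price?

Noor pays $3,650

Vickrey auction: the highest bidder wins and pays the second-highest bid.
Bids ranked: 4,525 (Noor) > 3,650 (Ben) > 2,725 (Gus) > 1,650 (Farah)
Noor is highest; pays the second-highest bid, $3,650.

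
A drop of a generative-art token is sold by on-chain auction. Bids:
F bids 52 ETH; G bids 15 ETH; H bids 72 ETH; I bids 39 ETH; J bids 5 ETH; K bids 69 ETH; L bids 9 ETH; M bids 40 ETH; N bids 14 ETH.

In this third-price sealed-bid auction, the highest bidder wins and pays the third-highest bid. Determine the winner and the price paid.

Bids ranked: 72 (H) > 69 (K) > 52 (F) > 40 (M) > 39 (I) > 15 (G) > …
H is highest; pays the third-highest bid, 52 ETH.

H pays 52 ETH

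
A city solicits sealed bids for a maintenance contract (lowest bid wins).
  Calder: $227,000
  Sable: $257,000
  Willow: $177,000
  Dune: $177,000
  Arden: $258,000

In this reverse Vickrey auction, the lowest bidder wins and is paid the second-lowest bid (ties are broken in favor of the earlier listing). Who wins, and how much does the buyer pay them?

Willow is paid $177,000

Rule: the lowest bidder wins and is paid the second-lowest bid.
Bids in order: 177,000 (Willow) < 177,000 (Dune) < 227,000 (Calder) < 257,000 (Sable) < 258,000 (Arden)
Tie at $177,000 → Willow wins by tie-break.
Willow is lowest; is paid the second-lowest bid, $177,000.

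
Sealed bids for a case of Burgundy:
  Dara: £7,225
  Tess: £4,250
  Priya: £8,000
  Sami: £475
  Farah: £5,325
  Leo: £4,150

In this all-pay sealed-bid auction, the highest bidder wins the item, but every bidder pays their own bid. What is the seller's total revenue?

Total revenue: £29,425

All-pay sealed-bid auction: the highest bidder wins the item, but every bidder pays their own bid.
Sorting bids: 8,000 (Priya) > 7,225 (Dara) > 5,325 (Farah) > 4,250 (Tess) > 4,150 (Leo) > 475 (Sami)
Every bidder forfeits their bid regardless of winning.
Revenue = 7,225 + 4,250 + 8,000 + 475 + 5,325 + 4,150 = £29,425.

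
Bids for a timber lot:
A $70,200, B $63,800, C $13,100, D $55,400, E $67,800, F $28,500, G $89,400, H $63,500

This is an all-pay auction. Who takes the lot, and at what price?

Bids in order: 89,400 (G) > 70,200 (A) > 67,800 (E) > 63,800 (B) > 63,500 (H) > 55,400 (D) > …
G is highest and takes the item; every bidder forfeits their bid.

G pays $89,400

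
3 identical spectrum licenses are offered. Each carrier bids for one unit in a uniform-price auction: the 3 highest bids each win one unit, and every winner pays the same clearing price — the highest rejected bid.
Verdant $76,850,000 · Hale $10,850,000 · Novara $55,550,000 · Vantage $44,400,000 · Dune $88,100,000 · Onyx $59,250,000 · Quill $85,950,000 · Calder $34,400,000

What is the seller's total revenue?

Total revenue: $177,750,000

Ordering the bids: 88,100,000 (Dune), 85,950,000 (Quill), 76,850,000 (Verdant), 59,250,000 (Onyx), 55,550,000 (Novara), …
The 3 highest are Dune, Quill, Verdant.
Clearing price = highest rejected bid = $59,250,000.
Total revenue = 3 × $59,250,000 = $177,750,000.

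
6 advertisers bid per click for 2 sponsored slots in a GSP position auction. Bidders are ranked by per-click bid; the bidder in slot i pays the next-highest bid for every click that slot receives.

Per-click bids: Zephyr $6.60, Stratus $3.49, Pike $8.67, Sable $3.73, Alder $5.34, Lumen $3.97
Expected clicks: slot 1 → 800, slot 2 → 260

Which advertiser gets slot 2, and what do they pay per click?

Zephyr; $5.34 per click

Per-click bids in order: $8.67 (Pike) > $6.60 (Zephyr) > $5.34 (Alder) > …
Slot 2 goes to the second-ranked bidder, Zephyr, who pays the next bid down: $5.34/click.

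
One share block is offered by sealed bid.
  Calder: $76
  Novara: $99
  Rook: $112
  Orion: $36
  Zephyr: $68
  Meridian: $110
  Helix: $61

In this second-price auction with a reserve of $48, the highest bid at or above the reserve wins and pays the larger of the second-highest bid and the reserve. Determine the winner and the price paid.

Rule: the highest bid at or above the reserve wins and pays the larger of the second-highest bid and the reserve.
Bids in order: 112 (Rook) > 110 (Meridian) > 99 (Novara) > 76 (Calder) > 68 (Zephyr) > 61 (Helix) > …
Highest eligible bid: Rook at $112.
max(second-highest $110, reserve $48) = $110; the reserve does not bind.

Rook pays $110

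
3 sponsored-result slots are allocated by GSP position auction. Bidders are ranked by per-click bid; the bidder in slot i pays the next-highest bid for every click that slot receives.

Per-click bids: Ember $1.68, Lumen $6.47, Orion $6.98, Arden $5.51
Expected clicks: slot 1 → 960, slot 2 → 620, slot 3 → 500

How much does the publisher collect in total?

Total revenue: $10467.40

Sorting advertisers: $6.98 (Orion) > $6.47 (Lumen) > $5.51 (Arden) > $1.68 (Ember)
Slot 1: Orion pays $6.47 × 960 = $6211.20
Slot 2: Lumen pays $5.51 × 620 = $3416.20
Slot 3: Arden pays $1.68 × 500 = $840.00
Total = $10467.40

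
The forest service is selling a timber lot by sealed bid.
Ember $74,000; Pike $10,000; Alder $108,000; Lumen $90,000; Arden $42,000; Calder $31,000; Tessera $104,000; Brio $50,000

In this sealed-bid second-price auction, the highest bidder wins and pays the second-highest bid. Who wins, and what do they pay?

Alder pays $104,000

Bids ranked: 108,000 (Alder) > 104,000 (Tessera) > 90,000 (Lumen) > 74,000 (Ember) > 50,000 (Brio) > 42,000 (Arden) > …
Alder wins with the highest bid; price is set by the runner-up at $104,000.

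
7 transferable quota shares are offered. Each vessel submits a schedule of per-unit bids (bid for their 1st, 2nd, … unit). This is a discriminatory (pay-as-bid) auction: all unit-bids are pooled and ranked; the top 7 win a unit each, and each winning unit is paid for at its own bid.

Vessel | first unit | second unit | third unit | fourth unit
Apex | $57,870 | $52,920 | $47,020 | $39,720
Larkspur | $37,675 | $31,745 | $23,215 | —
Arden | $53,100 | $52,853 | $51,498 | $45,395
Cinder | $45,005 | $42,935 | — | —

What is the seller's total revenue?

Pooled unit-bids ranked (top 7): 57,870 (Apex-1), 53,100 (Arden-1), 52,920 (Apex-2), 52,853 (Arden-2), 51,498 (Arden-3), 47,020 (Apex-3), 45,395 (Arden-4)
Next rejected bid: $45,005 (not a price — pay-as-bid).
Each winning unit pays its own bid.
Revenue = 57,870 + 53,100 + 52,920 + 52,853 + 51,498 + 47,020 + 45,395 = $360,656.

Total revenue: $360,656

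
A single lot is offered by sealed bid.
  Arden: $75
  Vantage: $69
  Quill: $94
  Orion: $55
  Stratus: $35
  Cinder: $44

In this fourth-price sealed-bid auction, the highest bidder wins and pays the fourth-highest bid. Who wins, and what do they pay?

Fourth-price sealed-bid auction: the highest bidder wins and pays the fourth-highest bid.
Bids in order: 94 (Quill) > 75 (Arden) > 69 (Vantage) > 55 (Orion) > 44 (Cinder) > 35 (Stratus)
Quill wins; payment is bid #4 in the ranking = $55.

Quill pays $55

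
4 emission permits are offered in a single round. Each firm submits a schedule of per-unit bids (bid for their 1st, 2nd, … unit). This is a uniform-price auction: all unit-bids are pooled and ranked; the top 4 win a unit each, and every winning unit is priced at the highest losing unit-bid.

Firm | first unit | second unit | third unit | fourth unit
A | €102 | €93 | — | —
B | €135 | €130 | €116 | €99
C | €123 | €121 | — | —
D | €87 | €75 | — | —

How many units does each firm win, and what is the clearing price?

All unit-bids, highest first — top 4: 135 (B-1), 130 (B-2), 123 (C-1), 121 (C-2)
Highest rejected unit-bid = €116.
Allocation: B 2, C 2.

B 2, C 2; clearing price €116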